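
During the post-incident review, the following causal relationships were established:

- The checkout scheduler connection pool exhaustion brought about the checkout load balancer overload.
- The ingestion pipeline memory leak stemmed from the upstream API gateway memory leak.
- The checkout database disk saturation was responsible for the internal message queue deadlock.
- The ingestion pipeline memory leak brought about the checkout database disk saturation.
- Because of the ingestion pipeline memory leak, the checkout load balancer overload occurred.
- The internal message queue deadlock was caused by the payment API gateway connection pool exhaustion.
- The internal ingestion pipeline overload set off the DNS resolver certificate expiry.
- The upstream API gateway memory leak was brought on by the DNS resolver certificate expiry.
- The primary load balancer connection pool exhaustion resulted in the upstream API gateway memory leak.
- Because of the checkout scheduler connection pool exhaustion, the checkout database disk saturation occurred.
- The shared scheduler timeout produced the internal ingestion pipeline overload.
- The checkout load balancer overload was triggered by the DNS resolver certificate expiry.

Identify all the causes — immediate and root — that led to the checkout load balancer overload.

the DNS resolver certificate expiry, the checkout scheduler connection pool exhaustion, the ingestion pipeline memory leak, the internal ingestion pipeline overload, the primary load balancer connection pool exhaustion, the shared scheduler timeout, the upstream API gateway memory leak

Immediate causes of the checkout load balancer overload: the checkout scheduler connection pool exhaustion, the DNS resolver certificate expiry, the ingestion pipeline memory leak.
Further upstream: the shared scheduler timeout, the internal ingestion pipeline overload, the primary load balancer connection pool exhaustion, the upstream API gateway memory leak.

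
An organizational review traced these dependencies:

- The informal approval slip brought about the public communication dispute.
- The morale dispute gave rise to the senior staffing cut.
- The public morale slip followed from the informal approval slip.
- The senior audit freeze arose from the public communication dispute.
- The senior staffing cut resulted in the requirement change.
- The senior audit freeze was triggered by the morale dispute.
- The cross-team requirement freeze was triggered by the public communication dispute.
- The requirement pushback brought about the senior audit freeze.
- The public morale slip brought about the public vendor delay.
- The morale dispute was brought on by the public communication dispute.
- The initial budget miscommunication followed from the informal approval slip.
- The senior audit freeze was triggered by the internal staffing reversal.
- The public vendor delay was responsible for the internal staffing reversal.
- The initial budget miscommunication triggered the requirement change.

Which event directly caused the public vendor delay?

Upstream contributors include the informal approval slip, but only the public morale slip feeds directly into the public vendor delay.

the public morale slip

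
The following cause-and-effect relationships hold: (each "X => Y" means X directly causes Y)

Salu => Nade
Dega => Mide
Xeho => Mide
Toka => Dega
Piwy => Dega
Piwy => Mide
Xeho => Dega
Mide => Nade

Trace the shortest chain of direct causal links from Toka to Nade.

Toka → Dega
Dega → Mide
Mide → Nade
Length: 3 steps.

Toka → Dega → Mide → Nade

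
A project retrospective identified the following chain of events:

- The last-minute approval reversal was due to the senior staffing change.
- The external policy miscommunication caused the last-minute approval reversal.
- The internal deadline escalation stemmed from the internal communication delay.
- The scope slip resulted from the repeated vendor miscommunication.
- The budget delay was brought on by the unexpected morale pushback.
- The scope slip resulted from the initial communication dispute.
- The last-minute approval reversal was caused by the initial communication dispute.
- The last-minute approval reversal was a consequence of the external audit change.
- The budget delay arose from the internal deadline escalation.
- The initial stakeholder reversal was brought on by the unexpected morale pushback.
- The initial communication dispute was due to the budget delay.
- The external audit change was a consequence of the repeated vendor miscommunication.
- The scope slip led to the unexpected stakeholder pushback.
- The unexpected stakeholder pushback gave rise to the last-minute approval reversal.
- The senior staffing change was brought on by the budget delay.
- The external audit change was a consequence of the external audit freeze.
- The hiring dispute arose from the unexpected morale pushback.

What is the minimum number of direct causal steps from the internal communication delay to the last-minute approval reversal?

Shortest chain: the internal communication delay → the internal deadline escalation → the budget delay → the initial communication dispute → the last-minute approval reversal.

4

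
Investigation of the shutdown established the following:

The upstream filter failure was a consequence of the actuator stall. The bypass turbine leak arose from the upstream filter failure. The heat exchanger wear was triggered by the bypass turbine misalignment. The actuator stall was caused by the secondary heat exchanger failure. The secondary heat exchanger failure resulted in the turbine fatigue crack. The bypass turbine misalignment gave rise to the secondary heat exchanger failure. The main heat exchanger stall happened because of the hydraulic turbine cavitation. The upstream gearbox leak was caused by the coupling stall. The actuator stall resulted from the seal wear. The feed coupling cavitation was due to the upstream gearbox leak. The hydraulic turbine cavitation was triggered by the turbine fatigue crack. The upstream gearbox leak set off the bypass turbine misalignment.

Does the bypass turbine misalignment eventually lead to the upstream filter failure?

Yes

There is a causal chain: the bypass turbine misalignment → the secondary heat exchanger failure → the actuator stall → the upstream filter failure.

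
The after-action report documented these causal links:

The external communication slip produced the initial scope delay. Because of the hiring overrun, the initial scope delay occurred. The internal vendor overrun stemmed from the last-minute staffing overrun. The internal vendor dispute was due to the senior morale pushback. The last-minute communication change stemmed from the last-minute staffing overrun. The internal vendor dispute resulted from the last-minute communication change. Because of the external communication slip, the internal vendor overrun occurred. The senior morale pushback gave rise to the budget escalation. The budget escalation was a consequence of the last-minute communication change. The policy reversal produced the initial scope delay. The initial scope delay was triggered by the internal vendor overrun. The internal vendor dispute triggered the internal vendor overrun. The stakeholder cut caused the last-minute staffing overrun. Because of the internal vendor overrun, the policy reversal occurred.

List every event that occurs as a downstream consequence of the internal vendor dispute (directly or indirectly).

Direct effects: the internal vendor overrun.
2 steps out: the policy reversal, the initial scope delay.
Not reachable from it: the senior morale pushback, the stakeholder cut, the last-minute staffing overrun, the hiring overrun, the last-minute communication change, the budget escalation, the external communication slip.

the initial scope delay, the internal vendor overrun, the policy reversal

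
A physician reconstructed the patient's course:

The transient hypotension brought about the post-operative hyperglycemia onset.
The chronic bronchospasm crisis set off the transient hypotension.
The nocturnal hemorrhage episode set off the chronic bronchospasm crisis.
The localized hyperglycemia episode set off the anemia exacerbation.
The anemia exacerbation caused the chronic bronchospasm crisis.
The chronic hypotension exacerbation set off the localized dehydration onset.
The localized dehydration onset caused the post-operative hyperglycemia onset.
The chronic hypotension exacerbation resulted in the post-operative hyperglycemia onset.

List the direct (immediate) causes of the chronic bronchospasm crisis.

the anemia exacerbation, the nocturnal hemorrhage episode

Upstream contributors include the localized hyperglycemia episode, but only the anemia exacerbation, the nocturnal hemorrhage episode feed directly into the chronic bronchospasm crisis.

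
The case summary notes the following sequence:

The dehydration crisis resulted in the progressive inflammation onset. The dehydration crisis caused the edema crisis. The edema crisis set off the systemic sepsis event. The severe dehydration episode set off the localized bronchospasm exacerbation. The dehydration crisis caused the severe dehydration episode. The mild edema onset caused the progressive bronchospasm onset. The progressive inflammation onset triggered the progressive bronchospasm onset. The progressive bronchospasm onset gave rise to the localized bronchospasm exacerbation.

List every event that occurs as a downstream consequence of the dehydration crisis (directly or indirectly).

the edema crisis, the localized bronchospasm exacerbation, the progressive bronchospasm onset, the progressive inflammation onset, the severe dehydration episode, the systemic sepsis event

Direct effects: the progressive inflammation onset, the edema crisis, the severe dehydration episode.
2 steps out: the progressive bronchospasm onset, the localized bronchospasm exacerbation, the systemic sepsis event.
Not reachable from it: the mild edema onset.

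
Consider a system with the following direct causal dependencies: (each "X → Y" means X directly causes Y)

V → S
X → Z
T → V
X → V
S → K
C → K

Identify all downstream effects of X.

K, S, V, Z

Direct effects: Z, V.
2 steps out: S.
3 steps out: K.
Not reachable from it: T, C.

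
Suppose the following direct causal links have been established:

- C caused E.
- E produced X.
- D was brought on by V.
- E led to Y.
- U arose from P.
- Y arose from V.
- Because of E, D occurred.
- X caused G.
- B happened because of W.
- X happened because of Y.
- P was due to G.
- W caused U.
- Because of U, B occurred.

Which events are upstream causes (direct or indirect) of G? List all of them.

Immediate cause of G: X.
Further upstream: C, E, V, Y.

C, E, V, X, Y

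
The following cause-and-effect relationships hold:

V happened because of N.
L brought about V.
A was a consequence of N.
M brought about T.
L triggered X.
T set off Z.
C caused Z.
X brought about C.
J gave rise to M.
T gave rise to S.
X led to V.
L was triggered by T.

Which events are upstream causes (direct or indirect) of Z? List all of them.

C, J, L, M, T, X

Immediate causes of Z: T, C.
Further upstream: J, M, L, X.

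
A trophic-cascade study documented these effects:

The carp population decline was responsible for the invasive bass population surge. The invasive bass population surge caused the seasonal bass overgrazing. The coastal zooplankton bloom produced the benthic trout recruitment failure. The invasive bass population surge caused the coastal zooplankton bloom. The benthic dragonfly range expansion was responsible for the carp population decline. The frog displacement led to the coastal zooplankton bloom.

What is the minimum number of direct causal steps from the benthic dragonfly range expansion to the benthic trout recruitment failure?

4

Shortest chain: the benthic dragonfly range expansion → the carp population decline → the invasive bass population surge → the coastal zooplankton bloom → the benthic trout recruitment failure.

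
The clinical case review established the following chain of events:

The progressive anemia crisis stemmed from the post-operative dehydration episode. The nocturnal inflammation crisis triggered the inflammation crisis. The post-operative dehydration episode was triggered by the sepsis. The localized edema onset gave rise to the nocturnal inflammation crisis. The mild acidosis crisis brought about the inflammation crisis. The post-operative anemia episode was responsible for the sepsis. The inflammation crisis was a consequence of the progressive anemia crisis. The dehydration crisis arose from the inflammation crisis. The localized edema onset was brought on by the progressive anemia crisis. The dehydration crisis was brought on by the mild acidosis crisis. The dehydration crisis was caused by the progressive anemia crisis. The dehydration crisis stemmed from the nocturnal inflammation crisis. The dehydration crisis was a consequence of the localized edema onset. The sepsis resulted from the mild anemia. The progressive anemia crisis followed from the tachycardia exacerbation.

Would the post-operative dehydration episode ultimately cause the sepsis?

No

The post-operative dehydration episode leads to the progressive anemia crisis, the localized edema onset, the nocturnal inflammation crisis, the inflammation crisis, the dehydration crisis; the sepsis is not among them.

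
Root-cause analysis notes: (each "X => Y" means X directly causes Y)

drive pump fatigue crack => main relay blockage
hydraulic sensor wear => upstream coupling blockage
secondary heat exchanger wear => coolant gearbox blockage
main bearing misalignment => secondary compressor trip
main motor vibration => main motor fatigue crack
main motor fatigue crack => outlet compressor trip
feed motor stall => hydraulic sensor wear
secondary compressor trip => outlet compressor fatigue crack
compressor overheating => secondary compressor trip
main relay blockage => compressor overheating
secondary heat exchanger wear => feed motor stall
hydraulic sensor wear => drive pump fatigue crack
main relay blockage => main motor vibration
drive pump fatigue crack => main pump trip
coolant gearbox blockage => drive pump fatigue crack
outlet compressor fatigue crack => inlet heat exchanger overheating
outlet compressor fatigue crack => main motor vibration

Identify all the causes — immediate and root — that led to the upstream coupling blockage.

Immediate cause of the upstream coupling blockage: the hydraulic sensor wear.
Further upstream: the secondary heat exchanger wear, the feed motor stall.

the feed motor stall, the hydraulic sensor wear, the secondary heat exchanger wear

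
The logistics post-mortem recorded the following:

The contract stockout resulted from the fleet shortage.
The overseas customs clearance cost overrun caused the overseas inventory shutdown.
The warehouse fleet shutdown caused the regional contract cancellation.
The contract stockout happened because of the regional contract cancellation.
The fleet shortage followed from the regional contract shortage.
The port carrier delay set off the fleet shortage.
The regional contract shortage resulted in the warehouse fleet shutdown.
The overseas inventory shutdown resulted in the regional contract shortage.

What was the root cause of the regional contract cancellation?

Tracing upstream from the regional contract cancellation: the regional contract cancellation ← the warehouse fleet shutdown ← the regional contract shortage ← the overseas inventory shutdown ← the overseas customs clearance cost overrun.
The overseas customs clearance cost overrun has no stated cause, so it is the root.

the overseas customs clearance cost overrun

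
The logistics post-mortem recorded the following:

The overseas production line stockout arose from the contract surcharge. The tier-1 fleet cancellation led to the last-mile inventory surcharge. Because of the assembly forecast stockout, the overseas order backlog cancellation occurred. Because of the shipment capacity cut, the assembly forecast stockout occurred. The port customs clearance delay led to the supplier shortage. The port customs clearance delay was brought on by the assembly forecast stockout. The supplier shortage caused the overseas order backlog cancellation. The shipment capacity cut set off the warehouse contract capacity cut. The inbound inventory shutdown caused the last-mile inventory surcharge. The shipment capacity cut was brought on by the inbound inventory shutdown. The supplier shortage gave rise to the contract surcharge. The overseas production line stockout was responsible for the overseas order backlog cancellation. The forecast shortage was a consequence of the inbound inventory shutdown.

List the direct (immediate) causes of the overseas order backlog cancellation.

the assembly forecast stockout, the overseas production line stockout, the supplier shortage

Upstream contributors include the inbound inventory shutdown, the shipment capacity cut, the port customs clearance delay, the contract surcharge, but only the assembly forecast stockout, the overseas production line stockout, the supplier shortage feed directly into the overseas order backlog cancellation.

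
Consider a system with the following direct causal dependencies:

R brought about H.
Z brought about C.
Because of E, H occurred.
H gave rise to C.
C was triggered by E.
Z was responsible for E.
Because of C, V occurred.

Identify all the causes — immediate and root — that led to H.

E, R, Z

Immediate causes of H: E, R.
Further upstream: Z.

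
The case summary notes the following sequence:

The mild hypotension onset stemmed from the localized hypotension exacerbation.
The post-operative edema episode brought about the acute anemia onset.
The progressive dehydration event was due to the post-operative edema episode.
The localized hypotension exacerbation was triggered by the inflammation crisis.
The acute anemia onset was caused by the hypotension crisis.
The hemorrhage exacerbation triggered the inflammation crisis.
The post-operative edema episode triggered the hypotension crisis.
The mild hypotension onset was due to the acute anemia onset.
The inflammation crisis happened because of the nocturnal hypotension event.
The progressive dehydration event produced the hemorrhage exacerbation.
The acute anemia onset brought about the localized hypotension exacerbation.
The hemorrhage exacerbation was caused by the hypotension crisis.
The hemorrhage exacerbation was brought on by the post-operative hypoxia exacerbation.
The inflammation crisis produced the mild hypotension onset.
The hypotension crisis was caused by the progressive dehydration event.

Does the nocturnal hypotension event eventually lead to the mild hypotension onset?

There is a causal chain: the nocturnal hypotension event → the inflammation crisis → the mild hypotension onset.

Yes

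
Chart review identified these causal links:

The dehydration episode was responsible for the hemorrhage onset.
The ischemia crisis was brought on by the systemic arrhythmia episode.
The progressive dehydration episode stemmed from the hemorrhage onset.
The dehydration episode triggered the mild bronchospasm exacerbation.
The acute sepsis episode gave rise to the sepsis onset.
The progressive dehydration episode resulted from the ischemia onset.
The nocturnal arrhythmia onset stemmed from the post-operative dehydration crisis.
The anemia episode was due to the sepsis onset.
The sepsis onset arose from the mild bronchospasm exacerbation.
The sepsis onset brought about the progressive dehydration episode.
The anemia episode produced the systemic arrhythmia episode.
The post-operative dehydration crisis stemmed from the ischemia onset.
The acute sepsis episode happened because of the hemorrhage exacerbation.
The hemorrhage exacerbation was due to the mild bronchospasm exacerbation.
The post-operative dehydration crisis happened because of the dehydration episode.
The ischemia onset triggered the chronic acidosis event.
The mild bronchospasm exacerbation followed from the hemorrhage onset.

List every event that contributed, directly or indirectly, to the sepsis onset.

Immediate causes of the sepsis onset: the mild bronchospasm exacerbation, the acute sepsis episode.
Further upstream: the dehydration episode, the hemorrhage onset, the hemorrhage exacerbation.

the acute sepsis episode, the dehydration episode, the hemorrhage exacerbation, the hemorrhage onset, the mild bronchospasm exacerbation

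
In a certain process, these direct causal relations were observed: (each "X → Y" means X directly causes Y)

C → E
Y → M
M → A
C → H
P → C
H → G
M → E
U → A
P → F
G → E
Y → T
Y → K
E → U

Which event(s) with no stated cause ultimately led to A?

Tracing upstream from A: A ← U ← E ← C ← P.
A separate upstream branch: A ← M ← Y.
Each of those chain origins has no stated cause.

P, Y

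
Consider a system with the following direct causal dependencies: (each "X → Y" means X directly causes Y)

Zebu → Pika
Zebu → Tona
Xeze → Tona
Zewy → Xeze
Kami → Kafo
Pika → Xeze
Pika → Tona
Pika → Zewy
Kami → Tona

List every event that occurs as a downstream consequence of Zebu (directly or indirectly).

Direct effects: Pika, Tona.
2 steps out: Zewy, Xeze.
Not reachable from it: Kami, Kafo.

Pika, Tona, Xeze, Zewy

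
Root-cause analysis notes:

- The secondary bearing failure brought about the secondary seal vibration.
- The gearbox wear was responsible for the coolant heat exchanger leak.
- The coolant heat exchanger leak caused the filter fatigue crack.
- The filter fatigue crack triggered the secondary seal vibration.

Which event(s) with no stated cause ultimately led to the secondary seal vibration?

the gearbox wear, the secondary bearing failure

Tracing upstream from the secondary seal vibration: the secondary seal vibration ← the filter fatigue crack ← the coolant heat exchanger leak ← the gearbox wear.
A separate upstream branch: the secondary seal vibration ← the secondary bearing failure.
Each of those chain origins has no stated cause.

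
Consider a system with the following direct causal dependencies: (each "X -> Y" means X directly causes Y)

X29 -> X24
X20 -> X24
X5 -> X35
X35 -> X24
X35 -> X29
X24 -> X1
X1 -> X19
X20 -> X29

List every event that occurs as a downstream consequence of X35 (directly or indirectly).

X1, X19, X24, X29

Direct effects: X29, X24.
2 steps out: X1.
3 steps out: X19.
Not reachable from it: X5, X20.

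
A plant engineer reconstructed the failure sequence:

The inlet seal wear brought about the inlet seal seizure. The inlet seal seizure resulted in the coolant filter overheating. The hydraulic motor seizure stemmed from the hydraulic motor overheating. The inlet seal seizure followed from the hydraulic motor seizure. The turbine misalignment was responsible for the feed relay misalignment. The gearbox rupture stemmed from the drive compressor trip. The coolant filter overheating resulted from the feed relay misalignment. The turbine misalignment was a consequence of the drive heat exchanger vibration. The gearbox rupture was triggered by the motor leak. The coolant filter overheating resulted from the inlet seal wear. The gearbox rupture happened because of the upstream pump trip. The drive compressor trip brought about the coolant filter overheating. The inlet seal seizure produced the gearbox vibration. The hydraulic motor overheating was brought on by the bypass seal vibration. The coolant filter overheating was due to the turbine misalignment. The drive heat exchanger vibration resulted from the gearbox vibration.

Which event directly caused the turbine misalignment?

the drive heat exchanger vibration

Upstream contributors include the bypass seal vibration, the hydraulic motor overheating, the hydraulic motor seizure, the inlet seal wear, the inlet seal seizure, the gearbox vibration, but only the drive heat exchanger vibration feeds directly into the turbine misalignment.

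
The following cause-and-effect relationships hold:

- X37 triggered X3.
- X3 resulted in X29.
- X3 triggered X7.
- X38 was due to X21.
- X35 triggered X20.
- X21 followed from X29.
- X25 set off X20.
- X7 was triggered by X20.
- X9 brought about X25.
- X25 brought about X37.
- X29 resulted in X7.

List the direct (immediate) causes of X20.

X25, X35

Upstream contributors include X9, but only X25, X35 feed directly into X20.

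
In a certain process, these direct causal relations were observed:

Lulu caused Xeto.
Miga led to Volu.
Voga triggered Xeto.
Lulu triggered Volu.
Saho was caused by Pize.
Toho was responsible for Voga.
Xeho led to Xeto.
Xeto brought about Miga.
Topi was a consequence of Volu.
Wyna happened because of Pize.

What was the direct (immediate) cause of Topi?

Volu

Upstream contributors include Toho, Voga, Lulu, Xeho, Xeto, Miga, but only Volu feeds directly into Topi.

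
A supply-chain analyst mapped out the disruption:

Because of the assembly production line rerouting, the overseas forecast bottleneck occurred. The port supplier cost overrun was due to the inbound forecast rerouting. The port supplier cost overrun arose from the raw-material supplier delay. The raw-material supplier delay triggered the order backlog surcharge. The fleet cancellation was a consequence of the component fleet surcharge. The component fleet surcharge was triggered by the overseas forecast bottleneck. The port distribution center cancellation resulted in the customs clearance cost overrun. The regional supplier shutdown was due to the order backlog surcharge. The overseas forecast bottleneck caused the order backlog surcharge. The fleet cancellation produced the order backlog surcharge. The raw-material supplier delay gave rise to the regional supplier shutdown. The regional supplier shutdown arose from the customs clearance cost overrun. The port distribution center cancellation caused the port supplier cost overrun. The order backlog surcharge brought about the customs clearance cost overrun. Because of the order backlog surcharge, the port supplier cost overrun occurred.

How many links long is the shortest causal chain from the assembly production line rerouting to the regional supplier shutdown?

Shortest chain: the assembly production line rerouting → the overseas forecast bottleneck → the order backlog surcharge → the regional supplier shutdown.

3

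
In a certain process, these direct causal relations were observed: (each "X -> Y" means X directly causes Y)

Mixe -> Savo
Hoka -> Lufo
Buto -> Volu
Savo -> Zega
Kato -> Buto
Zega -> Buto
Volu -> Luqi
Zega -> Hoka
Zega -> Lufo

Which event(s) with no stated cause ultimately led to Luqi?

Tracing upstream from Luqi: Luqi ← Volu ← Buto ← Zega ← Savo ← Mixe.
A separate upstream branch: Luqi ← Volu ← Buto ← Kato.
Each of those chain origins has no stated cause.

Kato, Mixe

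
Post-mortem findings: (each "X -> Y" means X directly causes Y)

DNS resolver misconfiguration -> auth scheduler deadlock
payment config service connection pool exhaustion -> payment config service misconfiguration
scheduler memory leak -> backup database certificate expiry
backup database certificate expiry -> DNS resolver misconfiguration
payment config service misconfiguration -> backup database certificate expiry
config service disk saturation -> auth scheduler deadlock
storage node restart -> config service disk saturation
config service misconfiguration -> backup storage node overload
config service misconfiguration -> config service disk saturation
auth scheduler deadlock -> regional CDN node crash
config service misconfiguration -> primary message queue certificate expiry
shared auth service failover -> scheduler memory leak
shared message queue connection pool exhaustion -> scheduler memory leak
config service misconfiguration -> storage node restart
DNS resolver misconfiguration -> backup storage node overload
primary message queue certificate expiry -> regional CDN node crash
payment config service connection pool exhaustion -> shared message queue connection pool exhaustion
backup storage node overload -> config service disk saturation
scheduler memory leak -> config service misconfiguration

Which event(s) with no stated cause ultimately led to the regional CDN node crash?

the payment config service connection pool exhaustion, the shared auth service failover

Tracing upstream from the regional CDN node crash: the regional CDN node crash ← the primary message queue certificate expiry ← the config service misconfiguration ← the scheduler memory leak ← the shared auth service failover.
A separate upstream branch: the regional CDN node crash ← the auth scheduler deadlock ← the DNS resolver misconfiguration ← the backup database certificate expiry ← the payment config service misconfiguration ← the payment config service connection pool exhaustion.
Each of those chain origins has no stated cause.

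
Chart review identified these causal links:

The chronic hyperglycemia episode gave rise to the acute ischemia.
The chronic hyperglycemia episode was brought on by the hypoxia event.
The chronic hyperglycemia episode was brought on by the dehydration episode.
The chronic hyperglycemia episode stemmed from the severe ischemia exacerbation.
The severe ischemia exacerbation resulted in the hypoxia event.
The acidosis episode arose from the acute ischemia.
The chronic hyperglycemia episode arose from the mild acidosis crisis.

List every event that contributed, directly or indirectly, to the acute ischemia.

Immediate cause of the acute ischemia: the chronic hyperglycemia episode.
Further upstream: the severe ischemia exacerbation, the hypoxia event, the mild acidosis crisis, the dehydration episode.

the chronic hyperglycemia episode, the dehydration episode, the hypoxia event, the mild acidosis crisis, the severe ischemia exacerbation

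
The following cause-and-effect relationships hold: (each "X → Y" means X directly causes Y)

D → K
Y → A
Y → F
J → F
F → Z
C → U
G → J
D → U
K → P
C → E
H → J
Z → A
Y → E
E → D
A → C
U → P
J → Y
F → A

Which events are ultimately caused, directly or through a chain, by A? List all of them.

Direct effects: C.
2 steps out: E, U.
3 steps out: D, P.
4 steps out: K.
Not reachable from it: H, J, Y, F, Z, G.

C, D, E, K, P, U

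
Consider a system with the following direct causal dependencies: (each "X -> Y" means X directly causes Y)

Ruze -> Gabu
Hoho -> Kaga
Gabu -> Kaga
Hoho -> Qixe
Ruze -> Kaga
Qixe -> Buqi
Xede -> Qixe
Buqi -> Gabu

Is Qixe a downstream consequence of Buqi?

No

Buqi leads to Gabu, Kaga; Qixe is not among them.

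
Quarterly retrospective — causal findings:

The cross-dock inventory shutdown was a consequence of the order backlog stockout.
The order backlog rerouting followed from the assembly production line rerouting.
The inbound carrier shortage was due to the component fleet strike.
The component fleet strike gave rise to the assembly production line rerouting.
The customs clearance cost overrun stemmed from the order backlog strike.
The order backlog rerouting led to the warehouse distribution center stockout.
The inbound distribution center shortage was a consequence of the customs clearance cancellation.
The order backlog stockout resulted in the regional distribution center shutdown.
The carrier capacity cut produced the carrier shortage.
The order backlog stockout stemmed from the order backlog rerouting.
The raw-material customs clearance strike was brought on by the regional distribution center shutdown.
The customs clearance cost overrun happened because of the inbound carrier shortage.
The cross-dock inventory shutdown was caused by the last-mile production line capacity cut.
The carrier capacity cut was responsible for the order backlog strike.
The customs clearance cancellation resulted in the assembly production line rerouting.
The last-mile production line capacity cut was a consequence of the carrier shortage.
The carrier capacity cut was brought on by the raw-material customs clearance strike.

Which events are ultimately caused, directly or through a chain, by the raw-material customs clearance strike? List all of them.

Direct effects: the carrier capacity cut.
2 steps out: the carrier shortage, the order backlog strike.
3 steps out: the last-mile production line capacity cut, the customs clearance cost overrun.
4 steps out: the cross-dock inventory shutdown.
Not reachable from it: the component fleet strike, the customs clearance cancellation, the inbound distribution center shortage, the assembly production line rerouting, the inbound carrier shortage, the order backlog rerouting, the order backlog stockout, the regional distribution center shutdown, the warehouse distribution center stockout.

the carrier capacity cut, the carrier shortage, the cross-dock inventory shutdown, the customs clearance cost overrun, the last-mile production line capacity cut, the order backlog strike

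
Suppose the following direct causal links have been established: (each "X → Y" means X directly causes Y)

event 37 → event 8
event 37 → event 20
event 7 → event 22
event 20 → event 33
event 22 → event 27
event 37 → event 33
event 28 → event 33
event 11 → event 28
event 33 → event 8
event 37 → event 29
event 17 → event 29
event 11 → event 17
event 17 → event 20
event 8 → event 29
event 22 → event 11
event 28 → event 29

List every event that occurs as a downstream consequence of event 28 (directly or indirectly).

event 29, event 33, event 8

Direct effects: event 33, event 29.
2 steps out: event 8.
Not reachable from it: event 7, event 22, event 11, event 17, event 27, event 37, event 20.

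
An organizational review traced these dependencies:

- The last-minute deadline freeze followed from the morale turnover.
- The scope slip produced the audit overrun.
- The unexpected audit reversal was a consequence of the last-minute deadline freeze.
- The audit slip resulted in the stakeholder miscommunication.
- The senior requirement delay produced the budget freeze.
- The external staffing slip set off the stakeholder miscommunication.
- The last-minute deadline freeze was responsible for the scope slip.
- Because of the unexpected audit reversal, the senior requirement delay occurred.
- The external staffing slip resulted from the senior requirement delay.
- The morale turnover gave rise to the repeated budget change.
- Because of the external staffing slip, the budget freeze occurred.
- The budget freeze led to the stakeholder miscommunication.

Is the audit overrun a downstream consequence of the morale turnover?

Yes

There is a causal chain: the morale turnover → the last-minute deadline freeze → the scope slip → the audit overrun.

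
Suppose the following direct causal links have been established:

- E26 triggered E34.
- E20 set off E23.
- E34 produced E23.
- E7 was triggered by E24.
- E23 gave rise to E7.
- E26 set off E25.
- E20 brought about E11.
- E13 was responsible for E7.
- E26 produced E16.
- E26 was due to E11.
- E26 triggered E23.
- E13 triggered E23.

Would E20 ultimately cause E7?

There is a causal chain: E20 → E23 → E7.

Yes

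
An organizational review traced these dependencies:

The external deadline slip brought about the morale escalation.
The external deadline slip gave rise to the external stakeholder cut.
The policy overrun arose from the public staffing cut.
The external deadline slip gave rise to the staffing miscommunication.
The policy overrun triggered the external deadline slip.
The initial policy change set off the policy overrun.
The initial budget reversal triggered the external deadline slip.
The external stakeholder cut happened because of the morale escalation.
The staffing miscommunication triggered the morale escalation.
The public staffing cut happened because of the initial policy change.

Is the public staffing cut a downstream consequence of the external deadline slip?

No

The external deadline slip leads to the staffing miscommunication, the morale escalation, the external stakeholder cut; the public staffing cut is not among them.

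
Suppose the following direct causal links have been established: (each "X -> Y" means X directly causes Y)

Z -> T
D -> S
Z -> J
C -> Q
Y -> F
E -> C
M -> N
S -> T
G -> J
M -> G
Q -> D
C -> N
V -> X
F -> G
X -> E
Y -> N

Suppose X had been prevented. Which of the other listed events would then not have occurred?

Downstream of X: E, C, Q, D, S, T, N.
Of those, still caused via another path: T, N.
The remainder have no surviving cause.

C, D, E, Q, S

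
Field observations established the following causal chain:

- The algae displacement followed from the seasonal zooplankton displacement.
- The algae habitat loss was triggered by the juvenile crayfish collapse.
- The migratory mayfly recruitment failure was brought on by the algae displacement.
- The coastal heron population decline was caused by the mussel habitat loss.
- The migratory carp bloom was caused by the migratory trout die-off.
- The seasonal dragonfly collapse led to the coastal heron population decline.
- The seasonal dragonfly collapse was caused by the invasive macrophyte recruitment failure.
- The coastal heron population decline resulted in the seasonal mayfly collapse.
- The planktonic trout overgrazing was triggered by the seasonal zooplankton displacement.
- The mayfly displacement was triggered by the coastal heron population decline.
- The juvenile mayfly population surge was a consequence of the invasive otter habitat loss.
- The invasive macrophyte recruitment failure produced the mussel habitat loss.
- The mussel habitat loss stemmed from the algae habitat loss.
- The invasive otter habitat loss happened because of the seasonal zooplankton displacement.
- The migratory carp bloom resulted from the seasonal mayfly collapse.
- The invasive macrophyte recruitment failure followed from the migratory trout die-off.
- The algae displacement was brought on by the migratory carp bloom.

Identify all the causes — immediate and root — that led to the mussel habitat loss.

Immediate causes of the mussel habitat loss: the invasive macrophyte recruitment failure, the algae habitat loss.
Further upstream: the juvenile crayfish collapse, the migratory trout die-off.

the algae habitat loss, the invasive macrophyte recruitment failure, the juvenile crayfish collapse, the migratory trout die-off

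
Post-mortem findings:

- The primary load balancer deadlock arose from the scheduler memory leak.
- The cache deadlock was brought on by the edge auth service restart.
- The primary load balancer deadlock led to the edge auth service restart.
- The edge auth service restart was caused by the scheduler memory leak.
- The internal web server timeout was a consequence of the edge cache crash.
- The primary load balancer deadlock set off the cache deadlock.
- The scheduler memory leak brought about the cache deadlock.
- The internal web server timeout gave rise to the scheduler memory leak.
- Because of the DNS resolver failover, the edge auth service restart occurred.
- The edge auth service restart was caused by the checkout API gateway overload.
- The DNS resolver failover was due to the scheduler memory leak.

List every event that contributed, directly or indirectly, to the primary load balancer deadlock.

the edge cache crash, the internal web server timeout, the scheduler memory leak

Immediate cause of the primary load balancer deadlock: the scheduler memory leak.
Further upstream: the edge cache crash, the internal web server timeout.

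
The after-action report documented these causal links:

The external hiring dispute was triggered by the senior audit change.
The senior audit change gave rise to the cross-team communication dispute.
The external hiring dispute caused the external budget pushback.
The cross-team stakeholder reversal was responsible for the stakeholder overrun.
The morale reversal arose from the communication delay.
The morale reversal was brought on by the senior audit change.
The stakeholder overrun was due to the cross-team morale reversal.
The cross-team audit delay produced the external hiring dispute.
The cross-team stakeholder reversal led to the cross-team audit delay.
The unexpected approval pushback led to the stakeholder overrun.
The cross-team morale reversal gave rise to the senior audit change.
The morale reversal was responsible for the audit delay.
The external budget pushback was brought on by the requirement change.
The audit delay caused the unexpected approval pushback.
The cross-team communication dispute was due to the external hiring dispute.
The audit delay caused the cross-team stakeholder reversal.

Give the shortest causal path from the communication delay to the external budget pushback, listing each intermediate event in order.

the communication delay → the morale reversal
the morale reversal → the audit delay
the audit delay → the cross-team stakeholder reversal
the cross-team stakeholder reversal → the cross-team audit delay
the cross-team audit delay → the external hiring dispute
the external hiring dispute → the external budget pushback
Length: 6 steps.

the communication delay → the morale reversal → the audit delay → the cross-team stakeholder reversal → the cross-team audit delay → the external hiring dispute → the external budget pushback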